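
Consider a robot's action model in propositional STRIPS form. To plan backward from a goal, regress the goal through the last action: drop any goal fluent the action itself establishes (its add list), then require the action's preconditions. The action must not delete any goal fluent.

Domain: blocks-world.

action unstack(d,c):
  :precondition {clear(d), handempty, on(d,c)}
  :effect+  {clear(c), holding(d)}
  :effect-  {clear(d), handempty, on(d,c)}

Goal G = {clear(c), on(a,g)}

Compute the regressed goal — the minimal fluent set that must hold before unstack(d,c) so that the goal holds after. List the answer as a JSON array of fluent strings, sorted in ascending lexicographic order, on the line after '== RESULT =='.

Compute (G \ add) ∪ pre:
  G ∩ del = {}  (empty — regression defined)
  G \ add = {clear(c), on(a,g)} \ {clear(c), holding(d)} = {on(a,g)}
  ∪ pre   = {on(a,g)} ∪ {clear(d), handempty, on(d,c)}
          = {clear(d), handempty, on(a,g), on(d,c)}

== RESULT ==
["clear(d)", "handempty", "on(a,g)", "on(d,c)"]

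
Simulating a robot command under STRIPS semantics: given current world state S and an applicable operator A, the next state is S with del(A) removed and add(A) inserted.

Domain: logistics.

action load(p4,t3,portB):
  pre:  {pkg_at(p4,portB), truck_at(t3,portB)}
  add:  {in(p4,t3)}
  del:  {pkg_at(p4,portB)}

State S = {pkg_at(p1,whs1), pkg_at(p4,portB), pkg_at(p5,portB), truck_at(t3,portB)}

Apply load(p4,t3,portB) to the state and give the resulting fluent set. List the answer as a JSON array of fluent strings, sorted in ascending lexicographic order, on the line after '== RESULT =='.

Progress:
  pre ⊆ S: {pkg_at(p4,portB), truck_at(t3,portB)} ⊆ S  — applicable
  S \ del = {pkg_at(p1,whs1), pkg_at(p5,portB), truck_at(t3,portB)}
  ∪ add   = {in(p4,t3), pkg_at(p1,whs1), pkg_at(p5,portB), truck_at(t3,portB)}

== RESULT ==
["in(p4,t3)", "pkg_at(p1,whs1)", "pkg_at(p5,portB)", "truck_at(t3,portB)"]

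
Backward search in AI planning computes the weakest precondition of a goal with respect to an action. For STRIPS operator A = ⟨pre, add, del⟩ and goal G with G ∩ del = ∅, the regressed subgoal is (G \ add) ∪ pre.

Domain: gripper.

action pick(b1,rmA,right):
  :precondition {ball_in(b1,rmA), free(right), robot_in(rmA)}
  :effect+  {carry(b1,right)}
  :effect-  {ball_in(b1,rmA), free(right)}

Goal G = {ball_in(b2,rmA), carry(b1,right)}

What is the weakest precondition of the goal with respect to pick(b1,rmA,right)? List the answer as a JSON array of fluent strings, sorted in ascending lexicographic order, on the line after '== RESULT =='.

Regress:
  G ∩ del = {}  (empty — regression defined)
  G \ add = {ball_in(b2,rmA), carry(b1,right)} \ {carry(b1,right)} = {ball_in(b2,rmA)}
  ∪ pre   = {ball_in(b2,rmA)} ∪ {ball_in(b1,rmA), free(right), robot_in(rmA)}
          = {ball_in(b1,rmA), ball_in(b2,rmA), free(right), robot_in(rmA)}

== RESULT ==
["ball_in(b1,rmA)", "ball_in(b2,rmA)", "free(right)", "robot_in(rmA)"]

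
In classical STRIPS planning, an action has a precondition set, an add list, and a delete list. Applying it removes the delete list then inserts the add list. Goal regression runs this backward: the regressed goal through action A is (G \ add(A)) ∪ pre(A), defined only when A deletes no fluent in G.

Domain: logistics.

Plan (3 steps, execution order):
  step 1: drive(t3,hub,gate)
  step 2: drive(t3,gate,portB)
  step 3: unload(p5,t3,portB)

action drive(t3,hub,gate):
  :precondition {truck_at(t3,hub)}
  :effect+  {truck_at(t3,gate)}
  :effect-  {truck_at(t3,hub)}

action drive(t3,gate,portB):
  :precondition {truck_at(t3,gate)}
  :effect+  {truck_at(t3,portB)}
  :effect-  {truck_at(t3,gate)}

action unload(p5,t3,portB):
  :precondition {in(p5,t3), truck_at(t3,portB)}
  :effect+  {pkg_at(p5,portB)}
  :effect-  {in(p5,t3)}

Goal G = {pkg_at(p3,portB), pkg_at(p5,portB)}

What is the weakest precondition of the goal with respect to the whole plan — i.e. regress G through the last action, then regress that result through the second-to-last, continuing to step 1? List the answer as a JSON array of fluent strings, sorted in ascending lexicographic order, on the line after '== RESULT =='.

Work backward from the goal:
  through step 3 (unload(p5,t3,portB)): drop {pkg_at(p5,portB)}, keep {pkg_at(p3,portB)}, require {in(p5,t3), truck_at(t3,portB)}
    → {in(p5,t3), pkg_at(p3,portB), truck_at(t3,portB)}
  through step 2 (drive(t3,gate,portB)): drop {truck_at(t3,portB)}, keep {in(p5,t3), pkg_at(p3,portB)}, require {truck_at(t3,gate)}
    → {in(p5,t3), pkg_at(p3,portB), truck_at(t3,gate)}
  through step 1 (drive(t3,hub,gate)): drop {truck_at(t3,gate)}, keep {in(p5,t3), pkg_at(p3,portB)}, require {truck_at(t3,hub)}
    → {in(p5,t3), pkg_at(p3,portB), truck_at(t3,hub)}

== RESULT ==
["in(p5,t3)", "pkg_at(p3,portB)", "truck_at(t3,hub)"]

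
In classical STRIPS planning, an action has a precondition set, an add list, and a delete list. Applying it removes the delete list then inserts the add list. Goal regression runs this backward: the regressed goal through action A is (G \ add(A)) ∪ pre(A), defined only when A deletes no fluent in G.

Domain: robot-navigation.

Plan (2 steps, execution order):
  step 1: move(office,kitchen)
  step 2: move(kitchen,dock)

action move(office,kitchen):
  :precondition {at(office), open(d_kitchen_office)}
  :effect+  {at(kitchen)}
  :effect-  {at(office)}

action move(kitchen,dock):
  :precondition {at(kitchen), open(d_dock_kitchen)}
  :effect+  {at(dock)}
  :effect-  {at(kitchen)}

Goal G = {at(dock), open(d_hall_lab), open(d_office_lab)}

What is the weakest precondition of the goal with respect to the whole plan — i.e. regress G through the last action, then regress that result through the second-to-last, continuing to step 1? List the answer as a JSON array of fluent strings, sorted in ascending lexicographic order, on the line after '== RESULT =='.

Regress step by step:
  through step 2 (move(kitchen,dock)): drop {at(dock)}, keep {open(d_hall_lab), open(d_office_lab)}, require {at(kitchen), open(d_dock_kitchen)}
    → {at(kitchen), open(d_dock_kitchen), open(d_hall_lab), open(d_office_lab)}
  through step 1 (move(office,kitchen)): drop {at(kitchen)}, keep {open(d_dock_kitchen), open(d_hall_lab), open(d_office_lab)}, require {at(office), open(d_kitchen_office)}
    → {at(office), open(d_dock_kitchen), open(d_hall_lab), open(d_kitchen_office), open(d_office_lab)}

== RESULT ==
["at(office)", "open(d_dock_kitchen)", "open(d_hall_lab)", "open(d_kitchen_office)", "open(d_office_lab)"]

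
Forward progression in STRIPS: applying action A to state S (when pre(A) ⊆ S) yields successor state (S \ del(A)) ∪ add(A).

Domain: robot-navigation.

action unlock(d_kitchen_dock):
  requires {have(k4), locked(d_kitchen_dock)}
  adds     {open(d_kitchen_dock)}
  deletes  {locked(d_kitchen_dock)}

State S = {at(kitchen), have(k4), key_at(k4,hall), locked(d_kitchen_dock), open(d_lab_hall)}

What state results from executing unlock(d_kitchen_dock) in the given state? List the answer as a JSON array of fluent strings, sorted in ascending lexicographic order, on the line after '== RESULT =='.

Compute (S \ del) ∪ add:
  pre ⊆ S: {have(k4), locked(d_kitchen_dock)} ⊆ S  — applicable
  S \ del = {at(kitchen), have(k4), key_at(k4,hall), open(d_lab_hall)}
  ∪ add   = {at(kitchen), have(k4), key_at(k4,hall), open(d_kitchen_dock), open(d_lab_hall)}

== RESULT ==
["at(kitchen)", "have(k4)", "key_at(k4,hall)", "open(d_kitchen_dock)", "open(d_lab_hall)"]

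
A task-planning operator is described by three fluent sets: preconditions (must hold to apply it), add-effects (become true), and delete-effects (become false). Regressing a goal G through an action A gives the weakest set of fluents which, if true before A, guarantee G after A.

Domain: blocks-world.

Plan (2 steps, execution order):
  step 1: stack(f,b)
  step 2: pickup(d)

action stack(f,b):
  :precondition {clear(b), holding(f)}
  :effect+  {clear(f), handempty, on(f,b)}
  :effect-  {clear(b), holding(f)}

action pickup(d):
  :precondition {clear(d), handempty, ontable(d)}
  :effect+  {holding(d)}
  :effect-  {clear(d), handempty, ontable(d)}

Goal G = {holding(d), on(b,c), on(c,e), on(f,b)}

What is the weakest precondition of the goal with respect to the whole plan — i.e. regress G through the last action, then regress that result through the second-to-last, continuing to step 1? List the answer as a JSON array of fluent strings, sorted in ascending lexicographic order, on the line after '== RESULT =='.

Regress step by step:
  through step 2 (pickup(d)): drop {holding(d)}, keep {on(b,c), on(c,e), on(f,b)}, require {clear(d), handempty, ontable(d)}
    → {clear(d), handempty, on(b,c), on(c,e), on(f,b), ontable(d)}
  through step 1 (stack(f,b)): drop {handempty, on(f,b)}, keep {clear(d), on(b,c), on(c,e), ontable(d)}, require {clear(b), holding(f)}
    → {clear(b), clear(d), holding(f), on(b,c), on(c,e), ontable(d)}

== RESULT ==
["clear(b)", "clear(d)", "holding(f)", "on(b,c)", "on(c,e)", "ontable(d)"]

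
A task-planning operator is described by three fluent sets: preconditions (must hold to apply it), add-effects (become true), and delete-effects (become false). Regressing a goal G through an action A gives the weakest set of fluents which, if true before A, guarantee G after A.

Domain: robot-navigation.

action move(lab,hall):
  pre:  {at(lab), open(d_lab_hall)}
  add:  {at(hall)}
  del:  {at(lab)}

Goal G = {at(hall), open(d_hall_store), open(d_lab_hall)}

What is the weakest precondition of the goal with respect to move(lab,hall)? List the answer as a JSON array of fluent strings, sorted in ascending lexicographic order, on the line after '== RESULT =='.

Regress:
  G ∩ del = {}  (empty — regression defined)
  G \ add = {at(hall), open(d_hall_store), open(d_lab_hall)} \ {at(hall)} = {open(d_hall_store), open(d_lab_hall)}
  ∪ pre   = {open(d_hall_store), open(d_lab_hall)} ∪ {at(lab), open(d_lab_hall)}
          = {at(lab), open(d_hall_store), open(d_lab_hall)}

== RESULT ==
["at(lab)", "open(d_hall_store)", "open(d_lab_hall)"]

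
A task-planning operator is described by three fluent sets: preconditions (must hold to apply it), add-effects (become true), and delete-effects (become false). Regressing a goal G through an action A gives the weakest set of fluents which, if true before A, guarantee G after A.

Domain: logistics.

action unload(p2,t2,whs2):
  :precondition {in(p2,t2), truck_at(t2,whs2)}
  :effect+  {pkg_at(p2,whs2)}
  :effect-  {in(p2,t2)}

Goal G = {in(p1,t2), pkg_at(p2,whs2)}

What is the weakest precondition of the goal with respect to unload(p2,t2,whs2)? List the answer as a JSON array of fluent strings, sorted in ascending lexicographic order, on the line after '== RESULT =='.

Regress:
  G ∩ del = {}  (empty — regression defined)
  G \ add = {in(p1,t2), pkg_at(p2,whs2)} \ {pkg_at(p2,whs2)} = {in(p1,t2)}
  ∪ pre   = {in(p1,t2)} ∪ {in(p2,t2), truck_at(t2,whs2)}
          = {in(p1,t2), in(p2,t2), truck_at(t2,whs2)}

== RESULT ==
["in(p1,t2)", "in(p2,t2)", "truck_at(t2,whs2)"]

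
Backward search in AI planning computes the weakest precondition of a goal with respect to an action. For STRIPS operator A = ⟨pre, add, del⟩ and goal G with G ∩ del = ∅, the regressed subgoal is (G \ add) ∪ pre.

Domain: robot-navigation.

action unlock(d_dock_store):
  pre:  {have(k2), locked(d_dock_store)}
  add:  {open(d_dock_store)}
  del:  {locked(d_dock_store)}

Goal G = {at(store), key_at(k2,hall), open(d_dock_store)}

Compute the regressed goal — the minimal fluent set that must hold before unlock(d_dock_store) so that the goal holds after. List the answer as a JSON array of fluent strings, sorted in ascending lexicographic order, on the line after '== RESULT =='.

Regress:
  G ∩ del = {}  (empty — regression defined)
  G \ add = {at(store), key_at(k2,hall), open(d_dock_store)} \ {open(d_dock_store)} = {at(store), key_at(k2,hall)}
  ∪ pre   = {at(store), key_at(k2,hall)} ∪ {have(k2), locked(d_dock_store)}
          = {at(store), have(k2), key_at(k2,hall), locked(d_dock_store)}

== RESULT ==
["at(store)", "have(k2)", "key_at(k2,hall)", "locked(d_dock_store)"]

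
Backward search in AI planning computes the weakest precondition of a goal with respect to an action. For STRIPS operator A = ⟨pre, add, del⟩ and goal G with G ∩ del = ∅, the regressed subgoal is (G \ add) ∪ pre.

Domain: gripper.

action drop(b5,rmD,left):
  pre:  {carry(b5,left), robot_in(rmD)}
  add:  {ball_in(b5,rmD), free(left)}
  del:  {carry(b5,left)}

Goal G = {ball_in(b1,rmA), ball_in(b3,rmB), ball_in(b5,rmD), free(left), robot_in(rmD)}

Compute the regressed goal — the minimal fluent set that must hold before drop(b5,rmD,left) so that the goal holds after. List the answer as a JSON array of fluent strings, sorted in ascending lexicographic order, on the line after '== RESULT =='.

Regress:
  G ∩ del = {}  (empty — regression defined)
  G \ add = {ball_in(b1,rmA), ball_in(b3,rmB), ball_in(b5,rmD), free(left), robot_in(rmD)} \ {ball_in(b5,rmD), free(left)} = {ball_in(b1,rmA), ball_in(b3,rmB), robot_in(rmD)}
  ∪ pre   = {ball_in(b1,rmA), ball_in(b3,rmB), robot_in(rmD)} ∪ {carry(b5,left), robot_in(rmD)}
          = {ball_in(b1,rmA), ball_in(b3,rmB), carry(b5,left), robot_in(rmD)}

== RESULT ==
["ball_in(b1,rmA)", "ball_in(b3,rmB)", "carry(b5,left)", "robot_in(rmD)"]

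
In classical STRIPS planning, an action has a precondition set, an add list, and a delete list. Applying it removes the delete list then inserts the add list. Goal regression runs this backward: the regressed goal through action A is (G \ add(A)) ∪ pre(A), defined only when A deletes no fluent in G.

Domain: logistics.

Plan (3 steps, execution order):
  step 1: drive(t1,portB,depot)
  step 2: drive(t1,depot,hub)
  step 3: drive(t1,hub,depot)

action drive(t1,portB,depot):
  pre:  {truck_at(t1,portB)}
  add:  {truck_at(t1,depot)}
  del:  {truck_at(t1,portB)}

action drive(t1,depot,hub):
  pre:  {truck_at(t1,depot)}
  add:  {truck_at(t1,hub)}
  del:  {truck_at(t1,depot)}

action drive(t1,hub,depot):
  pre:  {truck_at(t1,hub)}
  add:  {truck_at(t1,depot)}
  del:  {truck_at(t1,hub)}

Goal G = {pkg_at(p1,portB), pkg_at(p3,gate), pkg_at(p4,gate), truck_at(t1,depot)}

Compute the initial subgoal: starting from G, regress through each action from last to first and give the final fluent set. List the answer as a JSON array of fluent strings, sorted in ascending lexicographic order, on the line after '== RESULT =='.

Work backward from the goal:
  through step 3 (drive(t1,hub,depot)): drop {truck_at(t1,depot)}, keep {pkg_at(p1,portB), pkg_at(p3,gate), pkg_at(p4,gate)}, require {truck_at(t1,hub)}
    → {pkg_at(p1,portB), pkg_at(p3,gate), pkg_at(p4,gate), truck_at(t1,hub)}
  through step 2 (drive(t1,depot,hub)): drop {truck_at(t1,hub)}, keep {pkg_at(p1,portB), pkg_at(p3,gate), pkg_at(p4,gate)}, require {truck_at(t1,depot)}
    → {pkg_at(p1,portB), pkg_at(p3,gate), pkg_at(p4,gate), truck_at(t1,depot)}
  through step 1 (drive(t1,portB,depot)): drop {truck_at(t1,depot)}, keep {pkg_at(p1,portB), pkg_at(p3,gate), pkg_at(p4,gate)}, require {truck_at(t1,portB)}
    → {pkg_at(p1,portB), pkg_at(p3,gate), pkg_at(p4,gate), truck_at(t1,portB)}

== RESULT ==
["pkg_at(p1,portB)", "pkg_at(p3,gate)", "pkg_at(p4,gate)", "truck_at(t1,portB)"]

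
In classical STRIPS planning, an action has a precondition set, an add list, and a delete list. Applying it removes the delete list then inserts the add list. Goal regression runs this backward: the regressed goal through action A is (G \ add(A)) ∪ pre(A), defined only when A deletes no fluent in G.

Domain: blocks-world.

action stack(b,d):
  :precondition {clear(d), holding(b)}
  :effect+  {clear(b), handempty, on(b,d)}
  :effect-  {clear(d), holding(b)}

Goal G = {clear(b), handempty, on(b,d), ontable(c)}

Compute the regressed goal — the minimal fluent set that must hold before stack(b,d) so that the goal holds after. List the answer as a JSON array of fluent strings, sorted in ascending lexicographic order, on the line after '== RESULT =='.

Compute (G \ add) ∪ pre:
  G ∩ del = {}  (empty — regression defined)
  G \ add = {clear(b), handempty, on(b,d), ontable(c)} \ {clear(b), handempty, on(b,d)} = {ontable(c)}
  ∪ pre   = {ontable(c)} ∪ {clear(d), holding(b)}
          = {clear(d), holding(b), ontable(c)}

== RESULT ==
["clear(d)", "holding(b)", "ontable(c)"]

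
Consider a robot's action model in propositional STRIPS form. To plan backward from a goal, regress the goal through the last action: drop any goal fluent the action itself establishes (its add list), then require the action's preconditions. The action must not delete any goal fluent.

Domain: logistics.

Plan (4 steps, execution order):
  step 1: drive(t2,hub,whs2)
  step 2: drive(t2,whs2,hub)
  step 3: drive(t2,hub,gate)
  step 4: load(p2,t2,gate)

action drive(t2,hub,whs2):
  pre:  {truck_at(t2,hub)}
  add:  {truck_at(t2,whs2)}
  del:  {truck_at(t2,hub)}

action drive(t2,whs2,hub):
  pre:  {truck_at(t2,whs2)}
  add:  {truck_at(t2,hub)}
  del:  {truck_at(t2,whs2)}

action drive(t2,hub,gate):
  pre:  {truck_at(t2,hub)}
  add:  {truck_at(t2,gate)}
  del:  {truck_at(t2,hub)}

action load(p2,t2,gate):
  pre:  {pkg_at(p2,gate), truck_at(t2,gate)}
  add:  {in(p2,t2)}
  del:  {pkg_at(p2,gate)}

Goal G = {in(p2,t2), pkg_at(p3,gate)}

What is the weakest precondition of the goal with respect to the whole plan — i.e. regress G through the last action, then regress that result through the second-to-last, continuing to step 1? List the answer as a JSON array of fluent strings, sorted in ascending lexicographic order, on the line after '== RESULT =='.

Regress step by step:
  through step 4 (load(p2,t2,gate)): drop {in(p2,t2)}, keep {pkg_at(p3,gate)}, require {pkg_at(p2,gate), truck_at(t2,gate)}
    → {pkg_at(p2,gate), pkg_at(p3,gate), truck_at(t2,gate)}
  through step 3 (drive(t2,hub,gate)): drop {truck_at(t2,gate)}, keep {pkg_at(p2,gate), pkg_at(p3,gate)}, require {truck_at(t2,hub)}
    → {pkg_at(p2,gate), pkg_at(p3,gate), truck_at(t2,hub)}
  through step 2 (drive(t2,whs2,hub)): drop {truck_at(t2,hub)}, keep {pkg_at(p2,gate), pkg_at(p3,gate)}, require {truck_at(t2,whs2)}
    → {pkg_at(p2,gate), pkg_at(p3,gate), truck_at(t2,whs2)}
  through step 1 (drive(t2,hub,whs2)): drop {truck_at(t2,whs2)}, keep {pkg_at(p2,gate), pkg_at(p3,gate)}, require {truck_at(t2,hub)}
    → {pkg_at(p2,gate), pkg_at(p3,gate), truck_at(t2,hub)}

== RESULT ==
["pkg_at(p2,gate)", "pkg_at(p3,gate)", "truck_at(t2,hub)"]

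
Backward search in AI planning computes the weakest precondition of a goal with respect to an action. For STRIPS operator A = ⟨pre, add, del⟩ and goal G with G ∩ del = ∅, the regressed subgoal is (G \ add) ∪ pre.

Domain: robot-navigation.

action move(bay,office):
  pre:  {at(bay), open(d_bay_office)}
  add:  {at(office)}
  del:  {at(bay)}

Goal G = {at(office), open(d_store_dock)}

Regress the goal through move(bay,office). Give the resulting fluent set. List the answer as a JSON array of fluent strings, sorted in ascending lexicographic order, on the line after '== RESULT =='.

Regress:
  G ∩ del = {}  (empty — regression defined)
  G \ add = {at(office), open(d_store_dock)} \ {at(office)} = {open(d_store_dock)}
  ∪ pre   = {open(d_store_dock)} ∪ {at(bay), open(d_bay_office)}
          = {at(bay), open(d_bay_office), open(d_store_dock)}

== RESULT ==
["at(bay)", "open(d_bay_office)", "open(d_store_dock)"]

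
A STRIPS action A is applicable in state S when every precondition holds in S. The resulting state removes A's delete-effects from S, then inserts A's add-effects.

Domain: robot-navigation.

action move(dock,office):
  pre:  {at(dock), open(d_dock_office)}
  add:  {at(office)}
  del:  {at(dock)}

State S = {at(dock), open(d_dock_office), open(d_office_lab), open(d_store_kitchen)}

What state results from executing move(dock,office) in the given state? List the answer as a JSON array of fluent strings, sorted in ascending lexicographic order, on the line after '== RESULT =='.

Progress:
  pre ⊆ S: {at(dock), open(d_dock_office)} ⊆ S  — applicable
  S \ del = {open(d_dock_office), open(d_office_lab), open(d_store_kitchen)}
  ∪ add   = {at(office), open(d_dock_office), open(d_office_lab), open(d_store_kitchen)}

== RESULT ==
["at(office)", "open(d_dock_office)", "open(d_office_lab)", "open(d_store_kitchen)"]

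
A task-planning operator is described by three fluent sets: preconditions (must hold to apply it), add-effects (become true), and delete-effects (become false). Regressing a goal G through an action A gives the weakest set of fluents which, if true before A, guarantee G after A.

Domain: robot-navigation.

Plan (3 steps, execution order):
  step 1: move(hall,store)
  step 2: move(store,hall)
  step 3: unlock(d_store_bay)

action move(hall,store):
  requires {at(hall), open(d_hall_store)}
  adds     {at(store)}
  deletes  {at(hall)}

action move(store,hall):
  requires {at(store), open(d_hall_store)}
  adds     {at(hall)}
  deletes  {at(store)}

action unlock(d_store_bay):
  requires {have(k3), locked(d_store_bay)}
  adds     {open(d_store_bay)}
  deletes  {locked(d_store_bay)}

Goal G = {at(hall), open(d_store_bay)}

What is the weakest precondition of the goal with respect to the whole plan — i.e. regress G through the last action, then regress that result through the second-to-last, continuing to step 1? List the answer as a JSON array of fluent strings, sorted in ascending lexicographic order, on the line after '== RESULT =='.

Regress step by step:
  through step 3 (unlock(d_store_bay)): drop {open(d_store_bay)}, keep {at(hall)}, require {have(k3), locked(d_store_bay)}
    → {at(hall), have(k3), locked(d_store_bay)}
  through step 2 (move(store,hall)): drop {at(hall)}, keep {have(k3), locked(d_store_bay)}, require {at(store), open(d_hall_store)}
    → {at(store), have(k3), locked(d_store_bay), open(d_hall_store)}
  through step 1 (move(hall,store)): drop {at(store)}, keep {have(k3), locked(d_store_bay), open(d_hall_store)}, require {at(hall), open(d_hall_store)}
    → {at(hall), have(k3), locked(d_store_bay), open(d_hall_store)}

== RESULT ==
["at(hall)", "have(k3)", "locked(d_store_bay)", "open(d_hall_store)"]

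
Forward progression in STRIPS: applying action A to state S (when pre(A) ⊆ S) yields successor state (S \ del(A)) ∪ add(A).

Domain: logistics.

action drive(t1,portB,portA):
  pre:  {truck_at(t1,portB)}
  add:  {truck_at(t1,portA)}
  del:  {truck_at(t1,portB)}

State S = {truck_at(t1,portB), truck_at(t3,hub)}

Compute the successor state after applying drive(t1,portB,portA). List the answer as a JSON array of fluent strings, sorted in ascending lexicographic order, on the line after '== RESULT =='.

Compute (S \ del) ∪ add:
  pre ⊆ S: {truck_at(t1,portB)} ⊆ S  — applicable
  S \ del = {truck_at(t3,hub)}
  ∪ add   = {truck_at(t1,portA), truck_at(t3,hub)}

== RESULT ==
["truck_at(t1,portA)", "truck_at(t3,hub)"]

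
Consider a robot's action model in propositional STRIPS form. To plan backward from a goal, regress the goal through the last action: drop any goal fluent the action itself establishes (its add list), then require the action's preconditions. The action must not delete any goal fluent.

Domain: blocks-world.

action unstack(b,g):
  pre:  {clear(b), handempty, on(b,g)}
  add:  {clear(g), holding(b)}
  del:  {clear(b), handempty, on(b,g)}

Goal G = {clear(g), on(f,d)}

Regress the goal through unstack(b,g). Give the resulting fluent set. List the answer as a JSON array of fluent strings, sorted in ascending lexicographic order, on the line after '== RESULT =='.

Regress:
  G ∩ del = {}  (empty — regression defined)
  G \ add = {clear(g), on(f,d)} \ {clear(g), holding(b)} = {on(f,d)}
  ∪ pre   = {on(f,d)} ∪ {clear(b), handempty, on(b,g)}
          = {clear(b), handempty, on(b,g), on(f,d)}

== RESULT ==
["clear(b)", "handempty", "on(b,g)", "on(f,d)"]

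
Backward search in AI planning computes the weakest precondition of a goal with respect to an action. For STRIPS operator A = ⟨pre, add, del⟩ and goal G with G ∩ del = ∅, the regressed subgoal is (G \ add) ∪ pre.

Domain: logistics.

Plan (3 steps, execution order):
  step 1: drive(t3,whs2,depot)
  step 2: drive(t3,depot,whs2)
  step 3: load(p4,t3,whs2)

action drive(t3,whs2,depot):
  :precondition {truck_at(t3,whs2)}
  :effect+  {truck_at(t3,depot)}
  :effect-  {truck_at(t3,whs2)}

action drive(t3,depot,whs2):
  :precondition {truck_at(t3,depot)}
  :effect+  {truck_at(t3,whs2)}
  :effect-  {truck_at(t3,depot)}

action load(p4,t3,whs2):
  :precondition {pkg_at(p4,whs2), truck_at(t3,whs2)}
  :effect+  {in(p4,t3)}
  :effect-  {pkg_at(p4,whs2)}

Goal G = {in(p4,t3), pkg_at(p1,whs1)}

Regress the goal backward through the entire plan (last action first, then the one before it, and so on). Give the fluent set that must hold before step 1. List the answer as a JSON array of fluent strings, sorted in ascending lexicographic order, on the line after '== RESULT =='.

Regress step by step:
  through step 3 (load(p4,t3,whs2)): drop {in(p4,t3)}, keep {pkg_at(p1,whs1)}, require {pkg_at(p4,whs2), truck_at(t3,whs2)}
    → {pkg_at(p1,whs1), pkg_at(p4,whs2), truck_at(t3,whs2)}
  through step 2 (drive(t3,depot,whs2)): drop {truck_at(t3,whs2)}, keep {pkg_at(p1,whs1), pkg_at(p4,whs2)}, require {truck_at(t3,depot)}
    → {pkg_at(p1,whs1), pkg_at(p4,whs2), truck_at(t3,depot)}
  through step 1 (drive(t3,whs2,depot)): drop {truck_at(t3,depot)}, keep {pkg_at(p1,whs1), pkg_at(p4,whs2)}, require {truck_at(t3,whs2)}
    → {pkg_at(p1,whs1), pkg_at(p4,whs2), truck_at(t3,whs2)}

== RESULT ==
["pkg_at(p1,whs1)", "pkg_at(p4,whs2)", "truck_at(t3,whs2)"]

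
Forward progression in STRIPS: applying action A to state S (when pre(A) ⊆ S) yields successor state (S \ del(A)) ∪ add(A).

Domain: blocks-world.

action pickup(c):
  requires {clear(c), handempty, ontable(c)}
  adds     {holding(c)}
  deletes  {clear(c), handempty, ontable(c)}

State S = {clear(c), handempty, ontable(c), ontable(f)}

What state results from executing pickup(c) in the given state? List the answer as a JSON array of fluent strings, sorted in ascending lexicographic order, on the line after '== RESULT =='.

Compute (S \ del) ∪ add:
  pre ⊆ S: {clear(c), handempty, ontable(c)} ⊆ S  — applicable
  S \ del = {ontable(f)}
  ∪ add   = {holding(c), ontable(f)}

== RESULT ==
["holding(c)", "ontable(f)"]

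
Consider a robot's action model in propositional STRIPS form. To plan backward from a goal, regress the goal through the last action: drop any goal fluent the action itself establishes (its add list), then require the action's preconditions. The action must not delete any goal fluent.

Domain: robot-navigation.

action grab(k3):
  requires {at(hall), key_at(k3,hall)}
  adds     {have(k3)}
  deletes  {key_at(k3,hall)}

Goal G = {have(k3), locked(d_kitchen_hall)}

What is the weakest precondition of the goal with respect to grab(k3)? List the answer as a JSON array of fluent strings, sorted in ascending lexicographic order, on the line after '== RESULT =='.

Regress:
  G ∩ del = {}  (empty — regression defined)
  G \ add = {have(k3), locked(d_kitchen_hall)} \ {have(k3)} = {locked(d_kitchen_hall)}
  ∪ pre   = {locked(d_kitchen_hall)} ∪ {at(hall), key_at(k3,hall)}
          = {at(hall), key_at(k3,hall), locked(d_kitchen_hall)}

== RESULT ==
["at(hall)", "key_at(k3,hall)", "locked(d_kitchen_hall)"]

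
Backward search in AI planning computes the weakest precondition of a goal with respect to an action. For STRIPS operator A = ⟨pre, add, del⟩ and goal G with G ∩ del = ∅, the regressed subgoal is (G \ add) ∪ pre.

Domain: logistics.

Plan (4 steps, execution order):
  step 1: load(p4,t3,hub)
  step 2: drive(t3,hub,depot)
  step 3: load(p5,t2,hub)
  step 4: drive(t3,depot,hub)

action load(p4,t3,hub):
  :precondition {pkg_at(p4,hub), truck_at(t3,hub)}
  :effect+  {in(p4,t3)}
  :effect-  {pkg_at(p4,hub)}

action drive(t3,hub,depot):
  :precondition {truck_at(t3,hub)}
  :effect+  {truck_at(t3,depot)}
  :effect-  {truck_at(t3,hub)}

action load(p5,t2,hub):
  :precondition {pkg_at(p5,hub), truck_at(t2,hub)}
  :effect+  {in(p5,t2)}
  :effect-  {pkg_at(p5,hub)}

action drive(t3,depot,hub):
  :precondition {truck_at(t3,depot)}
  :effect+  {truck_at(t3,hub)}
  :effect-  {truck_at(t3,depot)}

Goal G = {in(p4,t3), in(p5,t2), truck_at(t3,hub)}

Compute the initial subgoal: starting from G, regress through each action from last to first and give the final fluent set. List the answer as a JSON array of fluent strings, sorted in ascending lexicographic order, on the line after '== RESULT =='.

Work backward from the goal:
  through step 4 (drive(t3,depot,hub)): drop {truck_at(t3,hub)}, keep {in(p4,t3), in(p5,t2)}, require {truck_at(t3,depot)}
    → {in(p4,t3), in(p5,t2), truck_at(t3,depot)}
  through step 3 (load(p5,t2,hub)): drop {in(p5,t2)}, keep {in(p4,t3), truck_at(t3,depot)}, require {pkg_at(p5,hub), truck_at(t2,hub)}
    → {in(p4,t3), pkg_at(p5,hub), truck_at(t2,hub), truck_at(t3,depot)}
  through step 2 (drive(t3,hub,depot)): drop {truck_at(t3,depot)}, keep {in(p4,t3), pkg_at(p5,hub), truck_at(t2,hub)}, require {truck_at(t3,hub)}
    → {in(p4,t3), pkg_at(p5,hub), truck_at(t2,hub), truck_at(t3,hub)}
  through step 1 (load(p4,t3,hub)): drop {in(p4,t3)}, keep {pkg_at(p5,hub), truck_at(t2,hub), truck_at(t3,hub)}, require {pkg_at(p4,hub), truck_at(t3,hub)}
    → {pkg_at(p4,hub), pkg_at(p5,hub), truck_at(t2,hub), truck_at(t3,hub)}

== RESULT ==
["pkg_at(p4,hub)", "pkg_at(p5,hub)", "truck_at(t2,hub)", "truck_at(t3,hub)"]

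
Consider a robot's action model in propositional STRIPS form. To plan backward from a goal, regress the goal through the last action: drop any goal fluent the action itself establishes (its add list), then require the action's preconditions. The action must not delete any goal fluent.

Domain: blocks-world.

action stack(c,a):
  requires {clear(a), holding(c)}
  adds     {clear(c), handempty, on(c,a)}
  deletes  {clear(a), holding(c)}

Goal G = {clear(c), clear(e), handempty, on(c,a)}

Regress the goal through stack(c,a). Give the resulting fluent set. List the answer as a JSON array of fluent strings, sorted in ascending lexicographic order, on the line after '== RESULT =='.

Regress:
  G ∩ del = {}  (empty — regression defined)
  G \ add = {clear(c), clear(e), handempty, on(c,a)} \ {clear(c), handempty, on(c,a)} = {clear(e)}
  ∪ pre   = {clear(e)} ∪ {clear(a), holding(c)}
          = {clear(a), clear(e), holding(c)}

== RESULT ==
["clear(a)", "clear(e)", "holding(c)"]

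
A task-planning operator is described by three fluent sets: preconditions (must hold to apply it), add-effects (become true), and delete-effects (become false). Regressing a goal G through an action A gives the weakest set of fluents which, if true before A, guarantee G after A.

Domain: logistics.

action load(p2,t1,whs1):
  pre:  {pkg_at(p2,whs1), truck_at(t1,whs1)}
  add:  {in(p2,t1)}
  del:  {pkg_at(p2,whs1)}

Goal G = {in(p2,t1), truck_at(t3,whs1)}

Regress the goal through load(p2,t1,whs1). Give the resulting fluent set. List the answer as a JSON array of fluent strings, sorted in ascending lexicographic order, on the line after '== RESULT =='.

Regress:
  G ∩ del = {}  (empty — regression defined)
  G \ add = {in(p2,t1), truck_at(t3,whs1)} \ {in(p2,t1)} = {truck_at(t3,whs1)}
  ∪ pre   = {truck_at(t3,whs1)} ∪ {pkg_at(p2,whs1), truck_at(t1,whs1)}
          = {pkg_at(p2,whs1), truck_at(t1,whs1), truck_at(t3,whs1)}

== RESULT ==
["pkg_at(p2,whs1)", "truck_at(t1,whs1)", "truck_at(t3,whs1)"]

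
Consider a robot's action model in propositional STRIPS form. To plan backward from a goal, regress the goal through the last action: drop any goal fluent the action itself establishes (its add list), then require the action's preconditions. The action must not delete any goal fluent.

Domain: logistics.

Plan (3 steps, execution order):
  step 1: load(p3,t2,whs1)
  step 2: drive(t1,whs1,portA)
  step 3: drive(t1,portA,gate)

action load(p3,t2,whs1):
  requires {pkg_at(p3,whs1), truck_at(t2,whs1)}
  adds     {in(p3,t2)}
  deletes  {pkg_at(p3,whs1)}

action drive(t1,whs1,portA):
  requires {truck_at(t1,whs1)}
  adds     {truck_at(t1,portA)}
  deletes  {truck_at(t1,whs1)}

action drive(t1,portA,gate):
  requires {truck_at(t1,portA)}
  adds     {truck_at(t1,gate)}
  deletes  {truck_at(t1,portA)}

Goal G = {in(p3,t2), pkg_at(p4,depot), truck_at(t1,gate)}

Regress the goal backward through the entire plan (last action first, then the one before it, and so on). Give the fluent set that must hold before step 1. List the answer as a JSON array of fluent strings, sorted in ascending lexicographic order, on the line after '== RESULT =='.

Regress step by step:
  through step 3 (drive(t1,portA,gate)): drop {truck_at(t1,gate)}, keep {in(p3,t2), pkg_at(p4,depot)}, require {truck_at(t1,portA)}
    → {in(p3,t2), pkg_at(p4,depot), truck_at(t1,portA)}
  through step 2 (drive(t1,whs1,portA)): drop {truck_at(t1,portA)}, keep {in(p3,t2), pkg_at(p4,depot)}, require {truck_at(t1,whs1)}
    → {in(p3,t2), pkg_at(p4,depot), truck_at(t1,whs1)}
  through step 1 (load(p3,t2,whs1)): drop {in(p3,t2)}, keep {pkg_at(p4,depot), truck_at(t1,whs1)}, require {pkg_at(p3,whs1), truck_at(t2,whs1)}
    → {pkg_at(p3,whs1), pkg_at(p4,depot), truck_at(t1,whs1), truck_at(t2,whs1)}

== RESULT ==
["pkg_at(p3,whs1)", "pkg_at(p4,depot)", "truck_at(t1,whs1)", "truck_at(t2,whs1)"]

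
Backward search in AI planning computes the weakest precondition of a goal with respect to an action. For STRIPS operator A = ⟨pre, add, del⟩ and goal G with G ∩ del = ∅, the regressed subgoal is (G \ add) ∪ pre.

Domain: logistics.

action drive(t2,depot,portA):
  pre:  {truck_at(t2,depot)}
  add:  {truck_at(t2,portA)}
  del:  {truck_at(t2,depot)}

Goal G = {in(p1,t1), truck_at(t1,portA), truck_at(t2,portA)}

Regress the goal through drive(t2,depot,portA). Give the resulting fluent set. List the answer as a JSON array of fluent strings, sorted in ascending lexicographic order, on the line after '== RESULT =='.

Compute (G \ add) ∪ pre:
  G ∩ del = {}  (empty — regression defined)
  G \ add = {in(p1,t1), truck_at(t1,portA), truck_at(t2,portA)} \ {truck_at(t2,portA)} = {in(p1,t1), truck_at(t1,portA)}
  ∪ pre   = {in(p1,t1), truck_at(t1,portA)} ∪ {truck_at(t2,depot)}
          = {in(p1,t1), truck_at(t1,portA), truck_at(t2,depot)}

== RESULT ==
["in(p1,t1)", "truck_at(t1,portA)", "truck_at(t2,depot)"]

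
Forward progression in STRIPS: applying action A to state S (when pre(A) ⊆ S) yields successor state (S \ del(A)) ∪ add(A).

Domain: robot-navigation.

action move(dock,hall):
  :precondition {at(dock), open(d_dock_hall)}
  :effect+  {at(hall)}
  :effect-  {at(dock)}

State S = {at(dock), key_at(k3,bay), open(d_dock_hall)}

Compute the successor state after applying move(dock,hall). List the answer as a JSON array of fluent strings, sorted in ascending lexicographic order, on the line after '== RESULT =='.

Compute (S \ del) ∪ add:
  pre ⊆ S: {at(dock), open(d_dock_hall)} ⊆ S  — applicable
  S \ del = {key_at(k3,bay), open(d_dock_hall)}
  ∪ add   = {at(hall), key_at(k3,bay), open(d_dock_hall)}

== RESULT ==
["at(hall)", "key_at(k3,bay)", "open(d_dock_hall)"]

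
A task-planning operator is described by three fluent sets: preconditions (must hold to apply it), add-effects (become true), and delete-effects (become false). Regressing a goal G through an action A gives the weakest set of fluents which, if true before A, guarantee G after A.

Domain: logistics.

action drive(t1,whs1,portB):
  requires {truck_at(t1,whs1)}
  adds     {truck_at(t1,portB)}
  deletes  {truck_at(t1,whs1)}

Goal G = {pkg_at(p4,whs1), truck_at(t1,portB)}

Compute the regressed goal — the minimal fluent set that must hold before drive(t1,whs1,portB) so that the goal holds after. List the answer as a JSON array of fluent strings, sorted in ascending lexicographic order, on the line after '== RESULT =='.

Regress:
  G ∩ del = {}  (empty — regression defined)
  G \ add = {pkg_at(p4,whs1), truck_at(t1,portB)} \ {truck_at(t1,portB)} = {pkg_at(p4,whs1)}
  ∪ pre   = {pkg_at(p4,whs1)} ∪ {truck_at(t1,whs1)}
          = {pkg_at(p4,whs1), truck_at(t1,whs1)}

== RESULT ==
["pkg_at(p4,whs1)", "truck_at(t1,whs1)"]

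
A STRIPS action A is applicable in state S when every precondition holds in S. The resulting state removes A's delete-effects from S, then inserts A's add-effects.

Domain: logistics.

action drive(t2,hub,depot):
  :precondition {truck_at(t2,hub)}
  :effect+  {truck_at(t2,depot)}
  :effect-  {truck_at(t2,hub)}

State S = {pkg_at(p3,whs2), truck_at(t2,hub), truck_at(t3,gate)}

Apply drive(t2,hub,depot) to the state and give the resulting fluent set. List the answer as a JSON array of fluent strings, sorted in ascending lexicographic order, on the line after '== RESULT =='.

Progress:
  pre ⊆ S: {truck_at(t2,hub)} ⊆ S  — applicable
  S \ del = {pkg_at(p3,whs2), truck_at(t3,gate)}
  ∪ add   = {pkg_at(p3,whs2), truck_at(t2,depot), truck_at(t3,gate)}

== RESULT ==
["pkg_at(p3,whs2)", "truck_at(t2,depot)", "truck_at(t3,gate)"]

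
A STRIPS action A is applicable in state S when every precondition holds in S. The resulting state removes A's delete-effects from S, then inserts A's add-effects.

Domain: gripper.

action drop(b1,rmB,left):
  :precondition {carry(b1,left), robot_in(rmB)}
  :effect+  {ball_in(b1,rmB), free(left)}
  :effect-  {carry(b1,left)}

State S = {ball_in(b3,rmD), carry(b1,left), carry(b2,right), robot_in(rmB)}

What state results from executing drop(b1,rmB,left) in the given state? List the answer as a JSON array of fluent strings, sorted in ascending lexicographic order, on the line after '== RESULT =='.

Compute (S \ del) ∪ add:
  pre ⊆ S: {carry(b1,left), robot_in(rmB)} ⊆ S  — applicable
  S \ del = {ball_in(b3,rmD), carry(b2,right), robot_in(rmB)}
  ∪ add   = {ball_in(b1,rmB), ball_in(b3,rmD), carry(b2,right), free(left), robot_in(rmB)}

== RESULT ==
["ball_in(b1,rmB)", "ball_in(b3,rmD)", "carry(b2,right)", "free(left)", "robot_in(rmB)"]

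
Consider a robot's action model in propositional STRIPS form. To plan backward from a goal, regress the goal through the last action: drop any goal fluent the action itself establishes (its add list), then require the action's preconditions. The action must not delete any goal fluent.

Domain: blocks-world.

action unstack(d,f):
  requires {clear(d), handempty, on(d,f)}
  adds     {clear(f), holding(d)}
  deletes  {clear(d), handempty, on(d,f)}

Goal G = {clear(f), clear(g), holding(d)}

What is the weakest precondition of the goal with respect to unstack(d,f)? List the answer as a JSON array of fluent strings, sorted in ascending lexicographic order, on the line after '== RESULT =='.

Compute (G \ add) ∪ pre:
  G ∩ del = {}  (empty — regression defined)
  G \ add = {clear(f), clear(g), holding(d)} \ {clear(f), holding(d)} = {clear(g)}
  ∪ pre   = {clear(g)} ∪ {clear(d), handempty, on(d,f)}
          = {clear(d), clear(g), handempty, on(d,f)}

== RESULT ==
["clear(d)", "clear(g)", "handempty", "on(d,f)"]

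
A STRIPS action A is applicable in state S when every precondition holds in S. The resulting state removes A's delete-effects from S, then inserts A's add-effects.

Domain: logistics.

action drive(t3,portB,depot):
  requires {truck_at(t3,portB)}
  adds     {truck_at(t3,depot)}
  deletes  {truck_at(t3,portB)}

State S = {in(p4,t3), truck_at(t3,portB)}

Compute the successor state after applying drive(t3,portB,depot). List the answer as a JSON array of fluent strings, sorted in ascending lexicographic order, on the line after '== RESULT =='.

Progress:
  pre ⊆ S: {truck_at(t3,portB)} ⊆ S  — applicable
  S \ del = {in(p4,t3)}
  ∪ add   = {in(p4,t3), truck_at(t3,depot)}

== RESULT ==
["in(p4,t3)", "truck_at(t3,depot)"]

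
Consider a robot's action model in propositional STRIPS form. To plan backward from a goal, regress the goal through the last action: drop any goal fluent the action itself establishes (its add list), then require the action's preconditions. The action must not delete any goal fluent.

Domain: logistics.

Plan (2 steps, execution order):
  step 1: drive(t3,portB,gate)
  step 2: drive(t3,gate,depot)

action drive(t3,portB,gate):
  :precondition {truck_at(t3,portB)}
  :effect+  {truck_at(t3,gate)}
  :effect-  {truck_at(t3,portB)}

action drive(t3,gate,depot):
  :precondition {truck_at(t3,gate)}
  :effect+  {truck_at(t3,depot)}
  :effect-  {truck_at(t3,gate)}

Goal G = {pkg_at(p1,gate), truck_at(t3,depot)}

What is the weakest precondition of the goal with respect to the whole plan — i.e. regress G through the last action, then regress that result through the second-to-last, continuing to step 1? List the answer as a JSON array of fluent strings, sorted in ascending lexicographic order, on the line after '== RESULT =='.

Regress step by step:
  through step 2 (drive(t3,gate,depot)): drop {truck_at(t3,depot)}, keep {pkg_at(p1,gate)}, require {truck_at(t3,gate)}
    → {pkg_at(p1,gate), truck_at(t3,gate)}
  through step 1 (drive(t3,portB,gate)): drop {truck_at(t3,gate)}, keep {pkg_at(p1,gate)}, require {truck_at(t3,portB)}
    → {pkg_at(p1,gate), truck_at(t3,portB)}

== RESULT ==
["pkg_at(p1,gate)", "truck_at(t3,portB)"]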